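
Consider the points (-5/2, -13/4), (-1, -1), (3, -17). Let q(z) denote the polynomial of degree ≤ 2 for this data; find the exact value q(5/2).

L_0(5/2) = (7/2)·(-1/2)/[(-3/2)·(-11/2)] = -7/33
L_1(5/2) = (5)·(-1/2)/[(3/2)·(-4)] = 5/12
L_2(5/2) = (5)·(7/2)/[(11/2)·(4)] = 35/44
Sum: (-13/4)·(-7/33) + (-1)·(5/12) + (-17)·(35/44) = -53/4

-53/4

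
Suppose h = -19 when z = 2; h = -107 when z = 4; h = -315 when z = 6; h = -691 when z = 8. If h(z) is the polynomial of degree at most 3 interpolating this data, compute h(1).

Using Newton's divided-difference form:
h[2,4] = (-107 - (-19)) / (4 - 2) = -44
h[4,6] = (-315 - (-107)) / (6 - 4) = -104
h[6,8] = (-691 - (-315)) / (8 - 6) = -188
h[2,4,6] = (-104 - (-44)) / (6 - 2) = -15
h[4,6,8] = (-188 - (-104)) / (8 - 4) = -21
h[2,4,6,8] = (-21 - (-15)) / (8 - 2) = -1
h(1) = -19 + (-44)·(-1) + (-15)·(-1)·(-3) + (-1)·(-1)·(-3)·(-5) = -5

-5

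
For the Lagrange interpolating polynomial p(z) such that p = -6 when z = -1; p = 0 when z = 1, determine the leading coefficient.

3

The leading coefficient equals the top divided difference p[-1,1].
p[-1,1] = (0 - (-6)) / (1 - (-1)) = 3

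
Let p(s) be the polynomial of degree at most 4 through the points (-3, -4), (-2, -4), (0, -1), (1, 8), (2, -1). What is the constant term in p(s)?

-1

Build the Lagrange basis polynomials:
L_0(s) = (s + 2)s(s - 1)(s - 2) / [60] = (1/60)s^4 - (1/60)s^3 - (1/15)s^2 + (1/15)s
L_1(s) = (s + 3)s(s - 1)(s - 2) / [-24] = -(1/24)s^4 + (7/24)s^2 - (1/4)s
L_2(s) = (s + 3)(s + 2)(s - 1)(s - 2) / [12] = (1/12)s^4 + (1/6)s^3 - (7/12)s^2 - (2/3)s + 1
L_3(s) = (s + 3)(s + 2)s(s - 2) / [-12] = -(1/12)s^4 - (1/4)s^3 + (1/3)s^2 + s
L_4(s) = (s + 3)(s + 2)s(s - 1) / [40] = (1/40)s^4 + (1/10)s^3 + (1/40)s^2 - (3/20)s
p(s) = (-4)·L_0 + (-4)·L_1 + (-1)·L_2 + 8·L_3 + (-1)·L_4
Only the constant term is needed; take it from each L_i and combine:
(-4)·(0) + (-4)·(0) + (-1)·(1) + 8·(0) + (-1)·(0) = -1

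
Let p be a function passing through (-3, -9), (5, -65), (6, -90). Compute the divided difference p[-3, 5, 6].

p[-3,5] = (-65 - (-9)) / (5 - (-3)) = -7
p[5,6] = (-90 - (-65)) / (6 - 5) = -25
p[-3,5,6] = (-25 - (-7)) / (6 - (-3)) = -2

-2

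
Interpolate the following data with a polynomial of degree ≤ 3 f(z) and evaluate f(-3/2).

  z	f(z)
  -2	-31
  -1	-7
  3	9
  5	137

-63/4

Using Newton's divided-difference form:
f[-2,-1] = (-7 - (-31)) / (-1 - (-2)) = 24
f[-1,3] = (9 - (-7)) / (3 - (-1)) = 4
f[3,5] = (137 - 9) / (5 - 3) = 64
f[-2,-1,3] = (4 - 24) / (3 - (-2)) = -4
f[-1,3,5] = (64 - 4) / (5 - (-1)) = 10
f[-2,-1,3,5] = (10 - (-4)) / (5 - (-2)) = 2
f(-3/2) = -31 + 24·(1/2) + (-4)·(1/2)·(-1/2) + 2·(1/2)·(-1/2)·(-9/2) = -63/4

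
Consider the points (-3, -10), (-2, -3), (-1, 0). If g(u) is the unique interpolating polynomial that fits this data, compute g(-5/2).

Using Newton's divided-difference form:
g[-3,-2] = (-3 - (-10)) / (-2 - (-3)) = 7
g[-2,-1] = (0 - (-3)) / (-1 - (-2)) = 3
g[-3,-2,-1] = (3 - 7) / (-1 - (-3)) = -2
g(-5/2) = -10 + 7·(1/2) + (-2)·(1/2)·(-1/2) = -6

-6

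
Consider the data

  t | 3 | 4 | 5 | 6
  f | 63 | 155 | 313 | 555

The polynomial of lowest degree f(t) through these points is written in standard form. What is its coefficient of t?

2

L_0(t) = (t - 4)(t - 5)(t - 6) / [-6] = -(1/6)t^3 + (5/2)t^2 - (37/3)t + 20
L_1(t) = (t - 3)(t - 5)(t - 6) / [2] = (1/2)t^3 - 7t^2 + (63/2)t - 45
L_2(t) = (t - 3)(t - 4)(t - 6) / [-2] = -(1/2)t^3 + (13/2)t^2 - 27t + 36
L_3(t) = (t - 3)(t - 4)(t - 5) / [6] = (1/6)t^3 - 2t^2 + (47/6)t - 10
f(t) = 63·L_0 + 155·L_1 + 313·L_2 + 555·L_3
Only the coefficient of t is needed; take it from each L_i and combine:
63·(-37/3) + 155·(63/2) + 313·(-27) + 555·(47/6) = 2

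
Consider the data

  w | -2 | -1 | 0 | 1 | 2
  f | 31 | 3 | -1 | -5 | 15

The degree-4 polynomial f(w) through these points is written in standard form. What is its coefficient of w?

L_0(w) = (w + 1)w(w - 1)(w - 2) / [24] = (1/24)w^4 - (1/12)w^3 - (1/24)w^2 + (1/12)w
L_1(w) = (w + 2)w(w - 1)(w - 2) / [-6] = -(1/6)w^4 + (1/6)w^3 + (2/3)w^2 - (2/3)w
L_2(w) = (w + 2)(w + 1)(w - 1)(w - 2) / [4] = (1/4)w^4 - (5/4)w^2 + 1
L_3(w) = (w + 2)(w + 1)w(w - 2) / [-6] = -(1/6)w^4 - (1/6)w^3 + (2/3)w^2 + (2/3)w
L_4(w) = (w + 2)(w + 1)w(w - 1) / [24] = (1/24)w^4 + (1/12)w^3 - (1/24)w^2 - (1/12)w
f(w) = 31·L_0 + 3·L_1 + (-1)·L_2 + (-5)·L_3 + 15·L_4
Only the coefficient of w is needed; take it from each L_i and combine:
31·(1/12) + 3·(-2/3) + (-1)·(0) + (-5)·(2/3) + 15·(-1/12) = -4

-4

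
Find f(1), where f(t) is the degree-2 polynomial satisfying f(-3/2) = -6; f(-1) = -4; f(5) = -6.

Using Newton's divided-difference form:
f[-3/2,-1] = (-4 - (-6)) / (-1 - (-3/2)) = 4
f[-1,5] = (-6 - (-4)) / (5 - (-1)) = -1/3
f[-3/2,-1,5] = (-1/3 - 4) / (5 - (-3/2)) = -2/3
f(1) = -6 + 4·(5/2) + (-2/3)·(5/2)·(2) = 2/3

2/3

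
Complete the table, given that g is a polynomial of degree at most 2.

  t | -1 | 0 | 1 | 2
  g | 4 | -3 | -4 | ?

The 3 known values determine g uniquely (degree ≤ 2).
Evaluate each Lagrange basis at t = 2:
L_0(2) = (2)·(1)/[(-1)·(-2)] = 1
L_1(2) = (3)·(1)/[(1)·(-1)] = -3
L_2(2) = (3)·(2)/[(2)·(1)] = 3
Sum: 4·(1) + (-3)·(-3) + (-4)·(3) = 1

1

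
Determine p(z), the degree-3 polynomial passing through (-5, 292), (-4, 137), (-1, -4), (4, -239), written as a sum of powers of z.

Newton's divided differences:
p[-5,-4] = (137 - 292) / (-4 - (-5)) = -155
p[-4,-1] = (-4 - 137) / (-1 - (-4)) = -47
p[-1,4] = (-239 - (-4)) / (4 - (-1)) = -47
p[-5,-4,-1] = (-47 - (-155)) / (-1 - (-5)) = 27
p[-4,-1,4] = (-47 - (-47)) / (4 - (-4)) = 0
p[-5,-4,-1,4] = (0 - 27) / (4 - (-5)) = -3
p(z) = 292 + (-155)·(z + 5) + 27·(z + 5)(z + 4) + (-3)·(z + 5)(z + 4)(z + 1)
Expanding: p(z) = -3z^3 - 3z^2 + z - 3

p(z) = -3z^3 - 3z^2 + z - 3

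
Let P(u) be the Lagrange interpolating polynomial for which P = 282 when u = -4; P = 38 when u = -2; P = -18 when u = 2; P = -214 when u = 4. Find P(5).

-438

Evaluate each Lagrange basis at u = 5:
L_0(5) = (7)·(3)·(1)/[(-2)·(-6)·(-8)] = -7/32
L_1(5) = (9)·(3)·(1)/[(2)·(-4)·(-6)] = 9/16
L_2(5) = (9)·(7)·(1)/[(6)·(4)·(-2)] = -21/16
L_3(5) = (9)·(7)·(3)/[(8)·(6)·(2)] = 63/32
Sum: 282·(-7/32) + 38·(9/16) + (-18)·(-21/16) + (-214)·(63/32) = -438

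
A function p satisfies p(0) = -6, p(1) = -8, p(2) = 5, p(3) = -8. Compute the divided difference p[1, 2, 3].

-13

p[1,2] = (5 - (-8)) / (2 - 1) = 13
p[2,3] = (-8 - 5) / (3 - 2) = -13
p[1,2,3] = (-13 - 13) / (3 - 1) = -13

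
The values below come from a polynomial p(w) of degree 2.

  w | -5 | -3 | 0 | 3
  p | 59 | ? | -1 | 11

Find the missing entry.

23

The 3 known values determine p uniquely (degree ≤ 2).
Evaluate each Lagrange basis at w = -3:
L_0(-3) = (-3)·(-6)/[(-5)·(-8)] = 9/20
L_1(-3) = (2)·(-6)/[(5)·(-3)] = 4/5
L_2(-3) = (2)·(-3)/[(8)·(3)] = -1/4
Sum: 59·(9/20) + (-1)·(4/5) + 11·(-1/4) = 23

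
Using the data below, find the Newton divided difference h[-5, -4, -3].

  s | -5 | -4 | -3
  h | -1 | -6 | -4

7/2

h[-5,-4] = (-6 - (-1)) / (-4 - (-5)) = -5
h[-4,-3] = (-4 - (-6)) / (-3 - (-4)) = 2
h[-5,-4,-3] = (2 - (-5)) / (-3 - (-5)) = 7/2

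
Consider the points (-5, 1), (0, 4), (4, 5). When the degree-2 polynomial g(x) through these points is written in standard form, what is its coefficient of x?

Build the Lagrange basis polynomials:
L_0(x) = x(x - 4) / [45] = (1/45)x^2 - (4/45)x
L_1(x) = (x + 5)(x - 4) / [-20] = -(1/20)x^2 - (1/20)x + 1
L_2(x) = (x + 5)x / [36] = (1/36)x^2 + (5/36)x
g(x) = 1·L_0 + 4·L_1 + 5·L_2
Only the coefficient of x is needed; take it from each L_i and combine:
1·(-4/45) + 4·(-1/20) + 5·(5/36) = 73/180

73/180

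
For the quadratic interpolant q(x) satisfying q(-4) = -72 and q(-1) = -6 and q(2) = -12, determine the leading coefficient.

-4

Build the Lagrange basis polynomials:
L_0(x) = (x + 1)(x - 2) / [18] = (1/18)x^2 - (1/18)x - 1/9
L_1(x) = (x + 4)(x - 2) / [-9] = -(1/9)x^2 - (2/9)x + 8/9
L_2(x) = (x + 4)(x + 1) / [18] = (1/18)x^2 + (5/18)x + 2/9
q(x) = (-72)·L_0 + (-6)·L_1 + (-12)·L_2
Only the coefficient of x^2 is needed; take it from each L_i and combine:
(-72)·(1/18) + (-6)·(-1/9) + (-12)·(1/18) = -4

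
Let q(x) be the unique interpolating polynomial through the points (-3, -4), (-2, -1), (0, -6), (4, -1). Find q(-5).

-883/28

L_0(-5) = (-3)·(-5)·(-9)/[(-1)·(-3)·(-7)] = 45/7
L_1(-5) = (-2)·(-5)·(-9)/[(1)·(-2)·(-6)] = -15/2
L_2(-5) = (-2)·(-3)·(-9)/[(3)·(2)·(-4)] = 9/4
L_3(-5) = (-2)·(-3)·(-5)/[(7)·(6)·(4)] = -5/28
Sum: (-4)·(45/7) + (-1)·(-15/2) + (-6)·(9/4) + (-1)·(-5/28) = -883/28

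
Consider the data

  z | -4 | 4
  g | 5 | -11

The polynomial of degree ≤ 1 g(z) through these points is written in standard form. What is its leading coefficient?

-2

Build the Lagrange basis polynomials:
L_0(z) = (z - 4) / [-8] = -(1/8)z + 1/2
L_1(z) = (z + 4) / [8] = (1/8)z + 1/2
g(z) = 5·L_0 + (-11)·L_1
Only the coefficient of z is needed; take it from each L_i and combine:
5·(-1/8) + (-11)·(1/8) = -2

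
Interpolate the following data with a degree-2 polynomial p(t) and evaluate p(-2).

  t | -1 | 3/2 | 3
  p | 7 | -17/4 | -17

Using Newton's divided-difference form:
p[-1,3/2] = (-17/4 - 7) / (3/2 - (-1)) = -9/2
p[3/2,3] = (-17 - (-17/4)) / (3 - 3/2) = -17/2
p[-1,3/2,3] = (-17/2 - (-9/2)) / (3 - (-1)) = -1
p(-2) = 7 + (-9/2)·(-1) + (-1)·(-1)·(-7/2) = 8

8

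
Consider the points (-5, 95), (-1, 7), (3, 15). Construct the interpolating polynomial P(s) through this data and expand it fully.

Newton's divided differences:
P[-5,-1] = (7 - 95) / (-1 - (-5)) = -22
P[-1,3] = (15 - 7) / (3 - (-1)) = 2
P[-5,-1,3] = (2 - (-22)) / (3 - (-5)) = 3
P(s) = 95 + (-22)·(s + 5) + 3·(s + 5)(s + 1)
Expanding: P(s) = 3s^2 - 4s

P(s) = 3s^2 - 4s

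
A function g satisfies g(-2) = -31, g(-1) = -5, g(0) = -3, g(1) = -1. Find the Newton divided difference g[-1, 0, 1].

0

g[-1,0] = (-3 - (-5)) / (0 - (-1)) = 2
g[0,1] = (-1 - (-3)) / (1 - 0) = 2
g[-1,0,1] = (2 - 2) / (1 - (-1)) = 0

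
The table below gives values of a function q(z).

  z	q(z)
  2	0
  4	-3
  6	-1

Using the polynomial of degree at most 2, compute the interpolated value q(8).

Evaluate each Lagrange basis at z = 8:
L_0(8) = (4)·(2)/[(-2)·(-4)] = 1
L_1(8) = (6)·(2)/[(2)·(-2)] = -3
L_2(8) = (6)·(4)/[(4)·(2)] = 3
Sum: 0 + (-3)·(-3) + (-1)·(3) = 6

6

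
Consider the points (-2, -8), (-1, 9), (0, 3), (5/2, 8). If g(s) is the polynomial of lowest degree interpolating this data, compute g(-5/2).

-2593/84

Evaluate each Lagrange basis at s = -5/2:
L_0(-5/2) = (-3/2)·(-5/2)·(-5)/[(-1)·(-2)·(-9/2)] = 25/12
L_1(-5/2) = (-1/2)·(-5/2)·(-5)/[(1)·(-1)·(-7/2)] = -25/14
L_2(-5/2) = (-1/2)·(-3/2)·(-5)/[(2)·(1)·(-5/2)] = 3/4
L_3(-5/2) = (-1/2)·(-3/2)·(-5/2)/[(9/2)·(7/2)·(5/2)] = -1/21
Sum: (-8)·(25/12) + 9·(-25/14) + 3·(3/4) + 8·(-1/21) = -2593/84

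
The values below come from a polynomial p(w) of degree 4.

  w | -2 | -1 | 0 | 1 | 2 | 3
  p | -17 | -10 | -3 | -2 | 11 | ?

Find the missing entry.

78

The 5 known values determine p uniquely (degree ≤ 4).
L_0(3) = (4)·(3)·(2)·(1)/[(-1)·(-2)·(-3)·(-4)] = 1
L_1(3) = (5)·(3)·(2)·(1)/[(1)·(-1)·(-2)·(-3)] = -5
L_2(3) = (5)·(4)·(2)·(1)/[(2)·(1)·(-1)·(-2)] = 10
L_3(3) = (5)·(4)·(3)·(1)/[(3)·(2)·(1)·(-1)] = -10
L_4(3) = (5)·(4)·(3)·(2)/[(4)·(3)·(2)·(1)] = 5
Sum: (-17)·(1) + (-10)·(-5) + (-3)·(10) + (-2)·(-10) + 11·(5) = 78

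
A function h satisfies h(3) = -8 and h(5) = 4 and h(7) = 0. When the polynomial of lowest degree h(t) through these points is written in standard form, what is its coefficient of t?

Build the Lagrange basis polynomials:
L_0(t) = (t - 5)(t - 7) / [8] = (1/8)t^2 - (3/2)t + 35/8
L_1(t) = (t - 3)(t - 7) / [-4] = -(1/4)t^2 + (5/2)t - 21/4
L_2(t) = (t - 3)(t - 5) / [8] = (1/8)t^2 - t + 15/8
h(t) = (-8)·L_0 + 4·L_1 + 0·L_2
Only the coefficient of t is needed; take it from each L_i and combine:
(-8)·(-3/2) + 4·(5/2) + 0·(-1) = 22

22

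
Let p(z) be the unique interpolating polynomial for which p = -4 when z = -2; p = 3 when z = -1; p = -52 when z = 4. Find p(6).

-116

Evaluate each Lagrange basis at z = 6:
L_0(6) = (7)·(2)/[(-1)·(-6)] = 7/3
L_1(6) = (8)·(2)/[(1)·(-5)] = -16/5
L_2(6) = (8)·(7)/[(6)·(5)] = 28/15
Sum: (-4)·(7/3) + 3·(-16/5) + (-52)·(28/15) = -116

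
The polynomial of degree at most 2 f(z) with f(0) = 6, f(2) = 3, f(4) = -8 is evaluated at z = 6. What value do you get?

L_0(6) = (4)·(2)/[(-2)·(-4)] = 1
L_1(6) = (6)·(2)/[(2)·(-2)] = -3
L_2(6) = (6)·(4)/[(4)·(2)] = 3
Sum: 6·(1) + 3·(-3) + (-8)·(3) = -27

-27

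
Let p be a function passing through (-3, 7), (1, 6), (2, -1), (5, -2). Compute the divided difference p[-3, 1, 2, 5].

p[-3,1] = (6 - 7) / (1 - (-3)) = -1/4
p[1,2] = (-1 - 6) / (2 - 1) = -7
p[2,5] = (-2 - (-1)) / (5 - 2) = -1/3
p[-3,1,2] = (-7 - (-1/4)) / (2 - (-3)) = -27/20
p[1,2,5] = (-1/3 - (-7)) / (5 - 1) = 5/3
p[-3,1,2,5] = (5/3 - (-27/20)) / (5 - (-3)) = 181/480

181/480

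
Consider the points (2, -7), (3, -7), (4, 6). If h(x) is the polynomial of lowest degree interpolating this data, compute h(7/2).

-17/8

Using Newton's divided-difference form:
h[2,3] = (-7 - (-7)) / (3 - 2) = 0
h[3,4] = (6 - (-7)) / (4 - 3) = 13
h[2,3,4] = (13 - 0) / (4 - 2) = 13/2
h(7/2) = -7 + 0·(3/2) + (13/2)·(3/2)·(1/2) = -17/8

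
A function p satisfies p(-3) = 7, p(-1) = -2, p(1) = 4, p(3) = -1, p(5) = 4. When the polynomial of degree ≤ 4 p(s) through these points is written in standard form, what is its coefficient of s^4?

Build the Lagrange basis polynomials:
L_0(s) = (s + 1)(s - 1)(s - 3)(s - 5) / [384] = (1/384)s^4 - (1/48)s^3 + (7/192)s^2 + (1/48)s - 5/128
L_1(s) = (s + 3)(s - 1)(s - 3)(s - 5) / [-96] = -(1/96)s^4 + (1/16)s^3 + (1/24)s^2 - (9/16)s + 15/32
L_2(s) = (s + 3)(s + 1)(s - 3)(s - 5) / [64] = (1/64)s^4 - (1/16)s^3 - (7/32)s^2 + (9/16)s + 45/64
L_3(s) = (s + 3)(s + 1)(s - 1)(s - 5) / [-96] = -(1/96)s^4 + (1/48)s^3 + (1/6)s^2 - (1/48)s - 5/32
L_4(s) = (s + 3)(s + 1)(s - 1)(s - 3) / [384] = (1/384)s^4 - (5/192)s^2 + 3/128
p(s) = 7·L_0 + (-2)·L_1 + 4·L_2 + (-1)·L_3 + 4·L_4
Only the coefficient of s^4 is needed; take it from each L_i and combine:
7·(1/384) + (-2)·(-1/96) + 4·(1/64) + (-1)·(-1/96) + 4·(1/384) = 47/384

47/384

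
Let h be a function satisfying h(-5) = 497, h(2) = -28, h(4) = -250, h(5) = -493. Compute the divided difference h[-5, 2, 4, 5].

h[-5,2] = (-28 - 497) / (2 - (-5)) = -75
h[2,4] = (-250 - (-28)) / (4 - 2) = -111
h[4,5] = (-493 - (-250)) / (5 - 4) = -243
h[-5,2,4] = (-111 - (-75)) / (4 - (-5)) = -4
h[2,4,5] = (-243 - (-111)) / (5 - 2) = -44
h[-5,2,4,5] = (-44 - (-4)) / (5 - (-5)) = -4

-4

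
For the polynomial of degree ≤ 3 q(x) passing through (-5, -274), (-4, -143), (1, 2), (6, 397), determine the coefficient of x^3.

The leading coefficient equals the top divided difference q[-5,-4,1,6].
q[-5,-4] = (-143 - (-274)) / (-4 - (-5)) = 131
q[-4,1] = (2 - (-143)) / (1 - (-4)) = 29
q[1,6] = (397 - 2) / (6 - 1) = 79
q[-5,-4,1] = (29 - 131) / (1 - (-5)) = -17
q[-4,1,6] = (79 - 29) / (6 - (-4)) = 5
q[-5,-4,1,6] = (5 - (-17)) / (6 - (-5)) = 2

2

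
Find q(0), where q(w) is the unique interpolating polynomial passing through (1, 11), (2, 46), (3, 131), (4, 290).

2

Using Newton's divided-difference form:
q[1,2] = (46 - 11) / (2 - 1) = 35
q[2,3] = (131 - 46) / (3 - 2) = 85
q[3,4] = (290 - 131) / (4 - 3) = 159
q[1,2,3] = (85 - 35) / (3 - 1) = 25
q[2,3,4] = (159 - 85) / (4 - 2) = 37
q[1,2,3,4] = (37 - 25) / (4 - 1) = 4
q(0) = 11 + 35·(-1) + 25·(-1)·(-2) + 4·(-1)·(-2)·(-3) = 2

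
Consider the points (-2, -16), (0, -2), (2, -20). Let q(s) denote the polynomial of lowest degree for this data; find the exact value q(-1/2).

Using Newton's divided-difference form:
q[-2,0] = (-2 - (-16)) / (0 - (-2)) = 7
q[0,2] = (-20 - (-2)) / (2 - 0) = -9
q[-2,0,2] = (-9 - 7) / (2 - (-2)) = -4
q(-1/2) = -16 + 7·(3/2) + (-4)·(3/2)·(-1/2) = -5/2

-5/2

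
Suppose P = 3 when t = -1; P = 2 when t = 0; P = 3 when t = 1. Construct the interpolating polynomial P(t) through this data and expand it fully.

Build the Lagrange basis polynomials:
L_0(t) = t(t - 1) / [2] = (1/2)t^2 - (1/2)t
L_1(t) = (t + 1)(t - 1) / [-1] = -t^2 + 1
L_2(t) = (t + 1)t / [2] = (1/2)t^2 + (1/2)t
P(t) = 3·L_0 + 2·L_1 + 3·L_2
  3·L_0(t) = (3/2)t^2 - (3/2)t
  2·L_1(t) = -2t^2 + 2
  3·L_2(t) = (3/2)t^2 + (3/2)t
Adding term by term: t^2 + 2

P(t) = t^2 + 2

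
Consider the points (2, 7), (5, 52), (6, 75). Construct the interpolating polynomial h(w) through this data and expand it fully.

Newton's divided differences:
h[2,5] = (52 - 7) / (5 - 2) = 15
h[5,6] = (75 - 52) / (6 - 5) = 23
h[2,5,6] = (23 - 15) / (6 - 2) = 2
h(w) = 7 + 15·(w - 2) + 2·(w - 2)(w - 5)
Expanding: h(w) = 2w^2 + w - 3

h(w) = 2w^2 + w - 3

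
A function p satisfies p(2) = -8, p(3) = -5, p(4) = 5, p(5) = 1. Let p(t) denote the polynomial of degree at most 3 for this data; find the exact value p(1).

Using Newton's divided-difference form:
p[2,3] = (-5 - (-8)) / (3 - 2) = 3
p[3,4] = (5 - (-5)) / (4 - 3) = 10
p[4,5] = (1 - 5) / (5 - 4) = -4
p[2,3,4] = (10 - 3) / (4 - 2) = 7/2
p[3,4,5] = (-4 - 10) / (5 - 3) = -7
p[2,3,4,5] = (-7 - 7/2) / (5 - 2) = -7/2
p(1) = -8 + 3·(-1) + (7/2)·(-1)·(-2) + (-7/2)·(-1)·(-2)·(-3) = 17

17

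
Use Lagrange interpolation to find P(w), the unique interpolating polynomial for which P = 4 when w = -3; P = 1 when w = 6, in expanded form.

P(w) = -(1/3)w + 3

Build the Lagrange basis polynomials:
L_0(w) = (w - 6) / [-9] = -(1/9)w + 2/3
L_1(w) = (w + 3) / [9] = (1/9)w + 1/3
P(w) = 4·L_0 + 1·L_1
  4·L_0(w) = -(4/9)w + 8/3
  1·L_1(w) = (1/9)w + 1/3
Adding term by term: -(1/3)w + 3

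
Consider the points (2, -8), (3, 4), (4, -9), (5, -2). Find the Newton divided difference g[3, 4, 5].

10

g[3,4] = (-9 - 4) / (4 - 3) = -13
g[4,5] = (-2 - (-9)) / (5 - 4) = 7
g[3,4,5] = (7 - (-13)) / (5 - 3) = 10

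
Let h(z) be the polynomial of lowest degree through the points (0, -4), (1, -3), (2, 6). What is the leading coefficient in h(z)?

4

The leading coefficient equals the top divided difference h[0,1,2].
h[0,1] = (-3 - (-4)) / (1 - 0) = 1
h[1,2] = (6 - (-3)) / (2 - 1) = 9
h[0,1,2] = (9 - 1) / (2 - 0) = 4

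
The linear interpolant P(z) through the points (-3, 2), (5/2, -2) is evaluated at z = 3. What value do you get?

-26/11

Evaluate each Lagrange basis at z = 3:
L_0(3) = (1/2)/[(-11/2)] = -1/11
L_1(3) = (6)/[(11/2)] = 12/11
Sum: 2·(-1/11) + (-2)·(12/11) = -26/11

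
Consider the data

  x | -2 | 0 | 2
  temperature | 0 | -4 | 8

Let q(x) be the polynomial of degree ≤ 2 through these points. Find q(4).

L_0(4) = (4)·(2)/[(-2)·(-4)] = 1
L_1(4) = (6)·(2)/[(2)·(-2)] = -3
L_2(4) = (6)·(4)/[(4)·(2)] = 3
Sum: 0 + (-4)·(-3) + 8·(3) = 36

36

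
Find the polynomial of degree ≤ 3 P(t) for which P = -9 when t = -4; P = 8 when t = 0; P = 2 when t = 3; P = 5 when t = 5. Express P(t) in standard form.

P(t) = (223/1260)t^3 - (451/630)t^2 - (607/420)t + 8

Build the Lagrange basis polynomials:
L_0(t) = t(t - 3)(t - 5) / [-252] = -(1/252)t^3 + (2/63)t^2 - (5/84)t
L_1(t) = (t + 4)(t - 3)(t - 5) / [60] = (1/60)t^3 - (1/15)t^2 - (17/60)t + 1
L_2(t) = (t + 4)t(t - 5) / [-42] = -(1/42)t^3 + (1/42)t^2 + (10/21)t
L_3(t) = (t + 4)t(t - 3) / [90] = (1/90)t^3 + (1/90)t^2 - (2/15)t
P(t) = (-9)·L_0 + 8·L_1 + 2·L_2 + 5·L_3
  (-9)·L_0(t) = (1/28)t^3 - (2/7)t^2 + (15/28)t
  8·L_1(t) = (2/15)t^3 - (8/15)t^2 - (34/15)t + 8
  2·L_2(t) = -(1/21)t^3 + (1/21)t^2 + (20/21)t
  5·L_3(t) = (1/18)t^3 + (1/18)t^2 - (2/3)t
Adding term by term: (223/1260)t^3 - (451/630)t^2 - (607/420)t + 8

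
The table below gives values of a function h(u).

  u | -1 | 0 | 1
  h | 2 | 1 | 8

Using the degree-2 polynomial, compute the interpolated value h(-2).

Using Newton's divided-difference form:
h[-1,0] = (1 - 2) / (0 - (-1)) = -1
h[0,1] = (8 - 1) / (1 - 0) = 7
h[-1,0,1] = (7 - (-1)) / (1 - (-1)) = 4
h(-2) = 2 + (-1)·(-1) + 4·(-1)·(-2) = 11

11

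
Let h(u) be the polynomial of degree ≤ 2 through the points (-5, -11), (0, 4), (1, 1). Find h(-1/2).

Evaluate each Lagrange basis at u = -1/2:
L_0(-1/2) = (-1/2)·(-3/2)/[(-5)·(-6)] = 1/40
L_1(-1/2) = (9/2)·(-3/2)/[(5)·(-1)] = 27/20
L_2(-1/2) = (9/2)·(-1/2)/[(6)·(1)] = -3/8
Sum: (-11)·(1/40) + 4·(27/20) + 1·(-3/8) = 19/4

19/4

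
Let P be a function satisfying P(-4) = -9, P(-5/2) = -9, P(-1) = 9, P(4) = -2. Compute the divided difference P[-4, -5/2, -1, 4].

-201/260

P[-4,-5/2] = (-9 - (-9)) / (-5/2 - (-4)) = 0
P[-5/2,-1] = (9 - (-9)) / (-1 - (-5/2)) = 12
P[-1,4] = (-2 - 9) / (4 - (-1)) = -11/5
P[-4,-5/2,-1] = (12 - 0) / (-1 - (-4)) = 4
P[-5/2,-1,4] = (-11/5 - 12) / (4 - (-5/2)) = -142/65
P[-4,-5/2,-1,4] = (-142/65 - 4) / (4 - (-4)) = -201/260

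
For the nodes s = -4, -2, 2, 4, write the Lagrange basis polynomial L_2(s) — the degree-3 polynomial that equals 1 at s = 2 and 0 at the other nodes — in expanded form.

L_2(s) = (s + 4)(s + 2)(s - 4) / [(6)·(4)·(-2)]
       = (s^3 + 2s^2 - 16s - 32) / (-48)

L_2(s) = -(1/48)s^3 - (1/24)s^2 + (1/3)s + 2/3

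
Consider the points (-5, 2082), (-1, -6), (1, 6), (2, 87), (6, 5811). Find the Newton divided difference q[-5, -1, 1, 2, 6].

q[-5,-1] = (-6 - 2082) / (-1 - (-5)) = -522
q[-1,1] = (6 - (-6)) / (1 - (-1)) = 6
q[1,2] = (87 - 6) / (2 - 1) = 81
q[2,6] = (5811 - 87) / (6 - 2) = 1431
q[-5,-1,1] = (6 - (-522)) / (1 - (-5)) = 88
q[-1,1,2] = (81 - 6) / (2 - (-1)) = 25
q[1,2,6] = (1431 - 81) / (6 - 1) = 270
q[-5,-1,1,2] = (25 - 88) / (2 - (-5)) = -9
q[-1,1,2,6] = (270 - 25) / (6 - (-1)) = 35
q[-5,-1,1,2,6] = (35 - (-9)) / (6 - (-5)) = 4

4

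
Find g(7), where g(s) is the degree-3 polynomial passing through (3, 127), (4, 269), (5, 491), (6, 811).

1247

Using Newton's divided-difference form:
g[3,4] = (269 - 127) / (4 - 3) = 142
g[4,5] = (491 - 269) / (5 - 4) = 222
g[5,6] = (811 - 491) / (6 - 5) = 320
g[3,4,5] = (222 - 142) / (5 - 3) = 40
g[4,5,6] = (320 - 222) / (6 - 4) = 49
g[3,4,5,6] = (49 - 40) / (6 - 3) = 3
g(7) = 127 + 142·(4) + 40·(4)·(3) + 3·(4)·(3)·(2) = 1247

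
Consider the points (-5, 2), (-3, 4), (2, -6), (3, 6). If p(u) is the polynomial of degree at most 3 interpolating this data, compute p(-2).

-3/7

Using Newton's divided-difference form:
p[-5,-3] = (4 - 2) / (-3 - (-5)) = 1
p[-3,2] = (-6 - 4) / (2 - (-3)) = -2
p[2,3] = (6 - (-6)) / (3 - 2) = 12
p[-5,-3,2] = (-2 - 1) / (2 - (-5)) = -3/7
p[-3,2,3] = (12 - (-2)) / (3 - (-3)) = 7/3
p[-5,-3,2,3] = (7/3 - (-3/7)) / (3 - (-5)) = 29/84
p(-2) = 2 + 1·(3) + (-3/7)·(3)·(1) + (29/84)·(3)·(1)·(-4) = -3/7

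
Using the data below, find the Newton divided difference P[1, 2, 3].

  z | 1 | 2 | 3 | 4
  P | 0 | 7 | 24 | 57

P[1,2] = (7 - 0) / (2 - 1) = 7
P[2,3] = (24 - 7) / (3 - 2) = 17
P[1,2,3] = (17 - 7) / (3 - 1) = 5

5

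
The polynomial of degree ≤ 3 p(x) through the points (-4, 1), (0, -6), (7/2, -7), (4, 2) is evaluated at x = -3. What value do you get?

1493/160

Evaluate each Lagrange basis at x = -3:
L_0(-3) = (-3)·(-13/2)·(-7)/[(-4)·(-15/2)·(-8)] = 91/160
L_1(-3) = (1)·(-13/2)·(-7)/[(4)·(-7/2)·(-4)] = 13/16
L_2(-3) = (1)·(-3)·(-7)/[(15/2)·(7/2)·(-1/2)] = -8/5
L_3(-3) = (1)·(-3)·(-13/2)/[(8)·(4)·(1/2)] = 39/32
Sum: 1·(91/160) + (-6)·(13/16) + (-7)·(-8/5) + 2·(39/32) = 1493/160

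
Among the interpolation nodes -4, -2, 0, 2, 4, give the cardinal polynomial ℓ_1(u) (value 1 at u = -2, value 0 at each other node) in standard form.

ℓ_1(u) = (u + 4)u(u - 2)(u - 4) / [(2)·(-2)·(-4)·(-6)]
       = (u^4 - 2u^3 - 16u^2 + 32u) / (-96)

ℓ_1(u) = -(1/96)u^4 + (1/48)u^3 + (1/6)u^2 - (1/3)u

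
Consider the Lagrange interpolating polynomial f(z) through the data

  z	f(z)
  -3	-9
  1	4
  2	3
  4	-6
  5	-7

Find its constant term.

L_0(z) = (z - 1)(z - 2)(z - 4)(z - 5) / [1120] = (1/1120)z^4 - (3/280)z^3 + (7/160)z^2 - (39/560)z + 1/28
L_1(z) = (z + 3)(z - 2)(z - 4)(z - 5) / [-48] = -(1/48)z^4 + (1/6)z^3 - (5/48)z^2 - (37/24)z + 5/2
L_2(z) = (z + 3)(z - 1)(z - 4)(z - 5) / [30] = (1/30)z^4 - (7/30)z^3 - (1/30)z^2 + (67/30)z - 2
L_3(z) = (z + 3)(z - 1)(z - 2)(z - 5) / [-42] = -(1/42)z^4 + (5/42)z^3 + (1/6)z^2 - (41/42)z + 5/7
L_4(z) = (z + 3)(z - 1)(z - 2)(z - 4) / [96] = (1/96)z^4 - (1/24)z^3 - (7/96)z^2 + (17/48)z - 1/4
f(z) = (-9)·L_0 + 4·L_1 + 3·L_2 + (-6)·L_3 + (-7)·L_4
Only the constant term is needed; take it from each L_i and combine:
(-9)·(1/28) + 4·(5/2) + 3·(-2) + (-6)·(5/7) + (-7)·(-1/4) = 8/7

8/7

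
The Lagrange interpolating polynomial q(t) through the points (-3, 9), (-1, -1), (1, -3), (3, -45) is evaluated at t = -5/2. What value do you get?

25/8

L_0(-5/2) = (-3/2)·(-7/2)·(-11/2)/[(-2)·(-4)·(-6)] = 77/128
L_1(-5/2) = (1/2)·(-7/2)·(-11/2)/[(2)·(-2)·(-4)] = 77/128
L_2(-5/2) = (1/2)·(-3/2)·(-11/2)/[(4)·(2)·(-2)] = -33/128
L_3(-5/2) = (1/2)·(-3/2)·(-7/2)/[(6)·(4)·(2)] = 7/128
Sum: 9·(77/128) + (-1)·(77/128) + (-3)·(-33/128) + (-45)·(7/128) = 25/8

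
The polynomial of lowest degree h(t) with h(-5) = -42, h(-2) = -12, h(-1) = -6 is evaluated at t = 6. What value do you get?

-20

Using Newton's divided-difference form:
h[-5,-2] = (-12 - (-42)) / (-2 - (-5)) = 10
h[-2,-1] = (-6 - (-12)) / (-1 - (-2)) = 6
h[-5,-2,-1] = (6 - 10) / (-1 - (-5)) = -1
h(6) = -42 + 10·(11) + (-1)·(11)·(8) = -20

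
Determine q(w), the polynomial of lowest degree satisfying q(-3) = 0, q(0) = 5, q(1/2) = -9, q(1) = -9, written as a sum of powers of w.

Newton's divided differences:
q[-3,0] = (5 - 0) / (0 - (-3)) = 5/3
q[0,1/2] = (-9 - 5) / (1/2 - 0) = -28
q[1/2,1] = (-9 - (-9)) / (1 - 1/2) = 0
q[-3,0,1/2] = (-28 - 5/3) / (1/2 - (-3)) = -178/21
q[0,1/2,1] = (0 - (-28)) / (1 - 0) = 28
q[-3,0,1/2,1] = (28 - (-178/21)) / (1 - (-3)) = 383/42
q(w) = (5/3)·(w + 3) + (-178/21)·(w + 3)w + (383/42)·(w + 3)w(w - 1/2)
Expanding: q(w) = (383/42)w^3 + (401/28)w^2 - (3145/84)w + 5

q(w) = (383/42)w^3 + (401/28)w^2 - (3145/84)w + 5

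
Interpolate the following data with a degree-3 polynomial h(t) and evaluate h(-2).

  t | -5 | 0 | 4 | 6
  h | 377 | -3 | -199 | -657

Evaluate each Lagrange basis at t = -2:
L_0(-2) = (-2)·(-6)·(-8)/[(-5)·(-9)·(-11)] = 32/165
L_1(-2) = (3)·(-6)·(-8)/[(5)·(-4)·(-6)] = 6/5
L_2(-2) = (3)·(-2)·(-8)/[(9)·(4)·(-2)] = -2/3
L_3(-2) = (3)·(-2)·(-6)/[(11)·(6)·(2)] = 3/11
Sum: 377·(32/165) + (-3)·(6/5) + (-199)·(-2/3) + (-657)·(3/11) = 23

23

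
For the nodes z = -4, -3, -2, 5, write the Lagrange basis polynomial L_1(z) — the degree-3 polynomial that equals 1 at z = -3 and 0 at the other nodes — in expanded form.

L_1(z) = (z + 4)(z + 2)(z - 5) / [(1)·(-1)·(-8)]
       = (z^3 + z^2 - 22z - 40) / (8)

L_1(z) = (1/8)z^3 + (1/8)z^2 - (11/4)z - 5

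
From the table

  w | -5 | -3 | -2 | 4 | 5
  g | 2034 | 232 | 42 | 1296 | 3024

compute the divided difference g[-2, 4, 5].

g[-2,4] = (1296 - 42) / (4 - (-2)) = 209
g[4,5] = (3024 - 1296) / (5 - 4) = 1728
g[-2,4,5] = (1728 - 209) / (5 - (-2)) = 217

217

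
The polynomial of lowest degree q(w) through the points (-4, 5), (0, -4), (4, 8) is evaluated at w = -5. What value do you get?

337/32

Evaluate each Lagrange basis at w = -5:
L_0(-5) = (-5)·(-9)/[(-4)·(-8)] = 45/32
L_1(-5) = (-1)·(-9)/[(4)·(-4)] = -9/16
L_2(-5) = (-1)·(-5)/[(8)·(4)] = 5/32
Sum: 5·(45/32) + (-4)·(-9/16) + 8·(5/32) = 337/32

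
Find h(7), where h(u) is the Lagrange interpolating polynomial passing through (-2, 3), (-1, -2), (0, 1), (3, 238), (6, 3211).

Evaluate each Lagrange basis at u = 7:
L_0(7) = (8)·(7)·(4)·(1)/[(-1)·(-2)·(-5)·(-8)] = 14/5
L_1(7) = (9)·(7)·(4)·(1)/[(1)·(-1)·(-4)·(-7)] = -9
L_2(7) = (9)·(8)·(4)·(1)/[(2)·(1)·(-3)·(-6)] = 8
L_3(7) = (9)·(8)·(7)·(1)/[(5)·(4)·(3)·(-3)] = -14/5
L_4(7) = (9)·(8)·(7)·(4)/[(8)·(7)·(6)·(3)] = 2
Sum: 3·(14/5) + (-2)·(-9) + 1·(8) + 238·(-14/5) + 3211·(2) = 5790

5790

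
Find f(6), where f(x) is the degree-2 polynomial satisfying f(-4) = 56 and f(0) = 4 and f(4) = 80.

Evaluate each Lagrange basis at x = 6:
L_0(6) = (6)·(2)/[(-4)·(-8)] = 3/8
L_1(6) = (10)·(2)/[(4)·(-4)] = -5/4
L_2(6) = (10)·(6)/[(8)·(4)] = 15/8
Sum: 56·(3/8) + 4·(-5/4) + 80·(15/8) = 166

166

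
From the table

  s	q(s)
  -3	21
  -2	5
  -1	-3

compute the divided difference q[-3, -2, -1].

q[-3,-2] = (5 - 21) / (-2 - (-3)) = -16
q[-2,-1] = (-3 - 5) / (-1 - (-2)) = -8
q[-3,-2,-1] = (-8 - (-16)) / (-1 - (-3)) = 4

4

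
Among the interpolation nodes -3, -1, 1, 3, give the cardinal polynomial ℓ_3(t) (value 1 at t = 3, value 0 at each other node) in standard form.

ℓ_3(t) = (1/48)t^3 + (1/16)t^2 - (1/48)t - 1/16

ℓ_3(t) = (t + 3)(t + 1)(t - 1) / [(6)·(4)·(2)]
       = (t^3 + 3t^2 - t - 3) / (48)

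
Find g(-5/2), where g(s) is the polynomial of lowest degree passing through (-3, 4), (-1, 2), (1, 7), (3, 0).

L_0(-5/2) = (-3/2)·(-7/2)·(-11/2)/[(-2)·(-4)·(-6)] = 77/128
L_1(-5/2) = (1/2)·(-7/2)·(-11/2)/[(2)·(-2)·(-4)] = 77/128
L_2(-5/2) = (1/2)·(-3/2)·(-11/2)/[(4)·(2)·(-2)] = -33/128
L_3(-5/2) = (1/2)·(-3/2)·(-7/2)/[(6)·(4)·(2)] = 7/128
Sum: 4·(77/128) + 2·(77/128) + 7·(-33/128) + 0 = 231/128

231/128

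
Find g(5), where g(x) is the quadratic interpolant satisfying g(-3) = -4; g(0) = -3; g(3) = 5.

Using Newton's divided-difference form:
g[-3,0] = (-3 - (-4)) / (0 - (-3)) = 1/3
g[0,3] = (5 - (-3)) / (3 - 0) = 8/3
g[-3,0,3] = (8/3 - 1/3) / (3 - (-3)) = 7/18
g(5) = -4 + (1/3)·(8) + (7/18)·(8)·(5) = 128/9

128/9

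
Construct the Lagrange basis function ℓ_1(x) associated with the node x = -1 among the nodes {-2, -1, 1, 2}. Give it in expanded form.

ℓ_1(x) = (x + 2)(x - 1)(x - 2) / [(1)·(-2)·(-3)]
       = (x^3 - x^2 - 4x + 4) / (6)

ℓ_1(x) = (1/6)x^3 - (1/6)x^2 - (2/3)x + 2/3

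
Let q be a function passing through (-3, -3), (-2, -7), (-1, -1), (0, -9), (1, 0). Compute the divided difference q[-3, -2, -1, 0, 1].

q[-3,-2] = (-7 - (-3)) / (-2 - (-3)) = -4
q[-2,-1] = (-1 - (-7)) / (-1 - (-2)) = 6
q[-1,0] = (-9 - (-1)) / (0 - (-1)) = -8
q[0,1] = (0 - (-9)) / (1 - 0) = 9
q[-3,-2,-1] = (6 - (-4)) / (-1 - (-3)) = 5
q[-2,-1,0] = (-8 - 6) / (0 - (-2)) = -7
q[-1,0,1] = (9 - (-8)) / (1 - (-1)) = 17/2
q[-3,-2,-1,0] = (-7 - 5) / (0 - (-3)) = -4
q[-2,-1,0,1] = (17/2 - (-7)) / (1 - (-2)) = 31/6
q[-3,-2,-1,0,1] = (31/6 - (-4)) / (1 - (-3)) = 55/24

55/24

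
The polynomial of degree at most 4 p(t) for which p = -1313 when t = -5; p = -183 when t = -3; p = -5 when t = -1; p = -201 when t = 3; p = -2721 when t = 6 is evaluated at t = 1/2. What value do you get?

L_0(1/2) = (7/2)·(3/2)·(-5/2)·(-11/2)/[(-2)·(-4)·(-8)·(-11)] = 105/1024
L_1(1/2) = (11/2)·(3/2)·(-5/2)·(-11/2)/[(2)·(-2)·(-6)·(-9)] = -605/1152
L_2(1/2) = (11/2)·(7/2)·(-5/2)·(-11/2)/[(4)·(2)·(-4)·(-7)] = 605/512
L_3(1/2) = (11/2)·(7/2)·(3/2)·(-11/2)/[(8)·(6)·(4)·(-3)] = 847/3072
L_4(1/2) = (11/2)·(7/2)·(3/2)·(-5/2)/[(11)·(9)·(7)·(3)] = -5/144
Sum: (-1313)·(105/1024) + (-183)·(-605/1152) + (-5)·(605/512) + (-201)·(847/3072) + (-2721)·(-5/144) = -43/8

-43/8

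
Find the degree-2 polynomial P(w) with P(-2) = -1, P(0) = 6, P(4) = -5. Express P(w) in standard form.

P(w) = -(25/24)w^2 + (17/12)w + 6

L_0(w) = w(w - 4) / [12] = (1/12)w^2 - (1/3)w
L_1(w) = (w + 2)(w - 4) / [-8] = -(1/8)w^2 + (1/4)w + 1
L_2(w) = (w + 2)w / [24] = (1/24)w^2 + (1/12)w
P(w) = (-1)·L_0 + 6·L_1 + (-5)·L_2
  (-1)·L_0(w) = -(1/12)w^2 + (1/3)w
  6·L_1(w) = -(3/4)w^2 + (3/2)w + 6
  (-5)·L_2(w) = -(5/24)w^2 - (5/12)w
Adding term by term: -(25/24)w^2 + (17/12)w + 6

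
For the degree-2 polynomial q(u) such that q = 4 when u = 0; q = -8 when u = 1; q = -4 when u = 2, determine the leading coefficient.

L_0(u) = (u - 1)(u - 2) / [2] = (1/2)u^2 - (3/2)u + 1
L_1(u) = u(u - 2) / [-1] = -u^2 + 2u
L_2(u) = u(u - 1) / [2] = (1/2)u^2 - (1/2)u
q(u) = 4·L_0 + (-8)·L_1 + (-4)·L_2
Only the coefficient of u^2 is needed; take it from each L_i and combine:
4·(1/2) + (-8)·(-1) + (-4)·(1/2) = 8

8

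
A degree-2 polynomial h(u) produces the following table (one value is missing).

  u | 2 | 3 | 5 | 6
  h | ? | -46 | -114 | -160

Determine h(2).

The 3 known values determine h uniquely (degree ≤ 2).
L_0(2) = (-3)·(-4)/[(-2)·(-3)] = 2
L_1(2) = (-1)·(-4)/[(2)·(-1)] = -2
L_2(2) = (-1)·(-3)/[(3)·(1)] = 1
Sum: (-46)·(2) + (-114)·(-2) + (-160)·(1) = -24

-24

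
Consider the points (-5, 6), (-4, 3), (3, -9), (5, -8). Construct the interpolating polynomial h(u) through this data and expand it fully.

h(u) = (43/5040)u^3 + (89/420)u^2 - (8131/5040)u - 529/84

Newton's divided differences:
h[-5,-4] = (3 - 6) / (-4 - (-5)) = -3
h[-4,3] = (-9 - 3) / (3 - (-4)) = -12/7
h[3,5] = (-8 - (-9)) / (5 - 3) = 1/2
h[-5,-4,3] = (-12/7 - (-3)) / (3 - (-5)) = 9/56
h[-4,3,5] = (1/2 - (-12/7)) / (5 - (-4)) = 31/126
h[-5,-4,3,5] = (31/126 - 9/56) / (5 - (-5)) = 43/5040
h(u) = 6 + (-3)·(u + 5) + (9/56)·(u + 5)(u + 4) + (43/5040)·(u + 5)(u + 4)(u - 3)
Expanding: h(u) = (43/5040)u^3 + (89/420)u^2 - (8131/5040)u - 529/84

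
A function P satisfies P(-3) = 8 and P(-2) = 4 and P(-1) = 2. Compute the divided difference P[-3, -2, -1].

1

P[-3,-2] = (4 - 8) / (-2 - (-3)) = -4
P[-2,-1] = (2 - 4) / (-1 - (-2)) = -2
P[-3,-2,-1] = (-2 - (-4)) / (-1 - (-3)) = 1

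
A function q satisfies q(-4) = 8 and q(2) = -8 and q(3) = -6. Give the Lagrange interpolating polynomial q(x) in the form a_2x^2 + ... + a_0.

q(x) = (2/3)x^2 - (4/3)x - 8

L_0(x) = (x - 2)(x - 3) / [42] = (1/42)x^2 - (5/42)x + 1/7
L_1(x) = (x + 4)(x - 3) / [-6] = -(1/6)x^2 - (1/6)x + 2
L_2(x) = (x + 4)(x - 2) / [7] = (1/7)x^2 + (2/7)x - 8/7
q(x) = 8·L_0 + (-8)·L_1 + (-6)·L_2
  8·L_0(x) = (4/21)x^2 - (20/21)x + 8/7
  (-8)·L_1(x) = (4/3)x^2 + (4/3)x - 16
  (-6)·L_2(x) = -(6/7)x^2 - (12/7)x + 48/7
Adding term by term: (2/3)x^2 - (4/3)x - 8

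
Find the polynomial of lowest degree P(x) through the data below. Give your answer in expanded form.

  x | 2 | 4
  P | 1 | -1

P(x) = -x + 3

Build the Lagrange basis polynomials:
L_0(x) = (x - 4) / [-2] = -(1/2)x + 2
L_1(x) = (x - 2) / [2] = (1/2)x - 1
P(x) = 1·L_0 + (-1)·L_1
  1·L_0(x) = -(1/2)x + 2
  (-1)·L_1(x) = -(1/2)x + 1
Adding term by term: -x + 3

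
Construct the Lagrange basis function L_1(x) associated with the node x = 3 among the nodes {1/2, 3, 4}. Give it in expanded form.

L_1(x) = -(2/5)x^2 + (9/5)x - 4/5

L_1(x) = (x - 1/2)(x - 4) / [(5/2)·(-1)]
       = (x^2 - (9/2)x + 2) / (-5/2)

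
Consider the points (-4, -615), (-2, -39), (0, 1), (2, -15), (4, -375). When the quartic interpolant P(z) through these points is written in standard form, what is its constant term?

Build the Lagrange basis polynomials:
L_0(z) = (z + 2)z(z - 2)(z - 4) / [384] = (1/384)z^4 - (1/96)z^3 - (1/96)z^2 + (1/24)z
L_1(z) = (z + 4)z(z - 2)(z - 4) / [-96] = -(1/96)z^4 + (1/48)z^3 + (1/6)z^2 - (1/3)z
L_2(z) = (z + 4)(z + 2)(z - 2)(z - 4) / [64] = (1/64)z^4 - (5/16)z^2 + 1
L_3(z) = (z + 4)(z + 2)z(z - 4) / [-96] = -(1/96)z^4 - (1/48)z^3 + (1/6)z^2 + (1/3)z
L_4(z) = (z + 4)(z + 2)z(z - 2) / [384] = (1/384)z^4 + (1/96)z^3 - (1/96)z^2 - (1/24)z
P(z) = (-615)·L_0 + (-39)·L_1 + 1·L_2 + (-15)·L_3 + (-375)·L_4
Only the constant term is needed; take it from each L_i and combine:
(-615)·(0) + (-39)·(0) + 1·(1) + (-15)·(0) + (-375)·(0) = 1

1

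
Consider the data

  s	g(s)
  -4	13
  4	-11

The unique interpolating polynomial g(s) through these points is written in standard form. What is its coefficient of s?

The leading coefficient equals the top divided difference g[-4,4].
g[-4,4] = (-11 - 13) / (4 - (-4)) = -3

-3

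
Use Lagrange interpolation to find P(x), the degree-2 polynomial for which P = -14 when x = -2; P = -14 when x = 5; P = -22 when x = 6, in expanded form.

P(x) = -x^2 + 3x - 4

L_0(x) = (x - 5)(x - 6) / [56] = (1/56)x^2 - (11/56)x + 15/28
L_1(x) = (x + 2)(x - 6) / [-7] = -(1/7)x^2 + (4/7)x + 12/7
L_2(x) = (x + 2)(x - 5) / [8] = (1/8)x^2 - (3/8)x - 5/4
P(x) = (-14)·L_0 + (-14)·L_1 + (-22)·L_2
  (-14)·L_0(x) = -(1/4)x^2 + (11/4)x - 15/2
  (-14)·L_1(x) = 2x^2 - 8x - 24
  (-22)·L_2(x) = -(11/4)x^2 + (33/4)x + 55/2
Adding term by term: -x^2 + 3x - 4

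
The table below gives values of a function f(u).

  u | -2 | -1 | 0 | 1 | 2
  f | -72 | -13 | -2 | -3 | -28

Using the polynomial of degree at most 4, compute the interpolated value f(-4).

Evaluate each Lagrange basis at u = -4:
L_0(-4) = (-3)·(-4)·(-5)·(-6)/[(-1)·(-2)·(-3)·(-4)] = 15
L_1(-4) = (-2)·(-4)·(-5)·(-6)/[(1)·(-1)·(-2)·(-3)] = -40
L_2(-4) = (-2)·(-3)·(-5)·(-6)/[(2)·(1)·(-1)·(-2)] = 45
L_3(-4) = (-2)·(-3)·(-4)·(-6)/[(3)·(2)·(1)·(-1)] = -24
L_4(-4) = (-2)·(-3)·(-4)·(-5)/[(4)·(3)·(2)·(1)] = 5
Sum: (-72)·(15) + (-13)·(-40) + (-2)·(45) + (-3)·(-24) + (-28)·(5) = -718

-718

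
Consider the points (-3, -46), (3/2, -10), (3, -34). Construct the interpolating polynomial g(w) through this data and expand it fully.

Build the Lagrange basis polynomials:
L_0(w) = (w - 3/2)(w - 3) / [27] = (1/27)w^2 - (1/6)w + 1/6
L_1(w) = (w + 3)(w - 3) / [-27/4] = -(4/27)w^2 + 4/3
L_2(w) = (w + 3)(w - 3/2) / [9] = (1/9)w^2 + (1/6)w - 1/2
g(w) = (-46)·L_0 + (-10)·L_1 + (-34)·L_2
  (-46)·L_0(w) = -(46/27)w^2 + (23/3)w - 23/3
  (-10)·L_1(w) = (40/27)w^2 - 40/3
  (-34)·L_2(w) = -(34/9)w^2 - (17/3)w + 17
Adding term by term: -4w^2 + 2w - 4

g(w) = -4w^2 + 2w - 4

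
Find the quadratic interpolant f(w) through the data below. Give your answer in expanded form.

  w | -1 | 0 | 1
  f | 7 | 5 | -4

L_0(w) = w(w - 1) / [2] = (1/2)w^2 - (1/2)w
L_1(w) = (w + 1)(w - 1) / [-1] = -w^2 + 1
L_2(w) = (w + 1)w / [2] = (1/2)w^2 + (1/2)w
f(w) = 7·L_0 + 5·L_1 + (-4)·L_2
  7·L_0(w) = (7/2)w^2 - (7/2)w
  5·L_1(w) = -5w^2 + 5
  (-4)·L_2(w) = -2w^2 - 2w
Adding term by term: -(7/2)w^2 - (11/2)w + 5

f(w) = -(7/2)w^2 - (11/2)w + 5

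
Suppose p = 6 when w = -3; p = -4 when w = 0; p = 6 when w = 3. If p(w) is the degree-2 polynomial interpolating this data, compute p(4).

Using Newton's divided-difference form:
p[-3,0] = (-4 - 6) / (0 - (-3)) = -10/3
p[0,3] = (6 - (-4)) / (3 - 0) = 10/3
p[-3,0,3] = (10/3 - (-10/3)) / (3 - (-3)) = 10/9
p(4) = 6 + (-10/3)·(7) + (10/9)·(7)·(4) = 124/9

124/9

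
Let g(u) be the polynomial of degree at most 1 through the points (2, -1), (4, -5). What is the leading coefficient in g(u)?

-2

Build the Lagrange basis polynomials:
L_0(u) = (u - 4) / [-2] = -(1/2)u + 2
L_1(u) = (u - 2) / [2] = (1/2)u - 1
g(u) = (-1)·L_0 + (-5)·L_1
Only the coefficient of u is needed; take it from each L_i and combine:
(-1)·(-1/2) + (-5)·(1/2) = -2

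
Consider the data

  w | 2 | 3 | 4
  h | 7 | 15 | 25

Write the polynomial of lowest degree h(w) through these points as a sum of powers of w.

Build the Lagrange basis polynomials:
L_0(w) = (w - 3)(w - 4) / [2] = (1/2)w^2 - (7/2)w + 6
L_1(w) = (w - 2)(w - 4) / [-1] = -w^2 + 6w - 8
L_2(w) = (w - 2)(w - 3) / [2] = (1/2)w^2 - (5/2)w + 3
h(w) = 7·L_0 + 15·L_1 + 25·L_2
  7·L_0(w) = (7/2)w^2 - (49/2)w + 42
  15·L_1(w) = -15w^2 + 90w - 120
  25·L_2(w) = (25/2)w^2 - (125/2)w + 75
Adding term by term: w^2 + 3w - 3

h(w) = w^2 + 3w - 3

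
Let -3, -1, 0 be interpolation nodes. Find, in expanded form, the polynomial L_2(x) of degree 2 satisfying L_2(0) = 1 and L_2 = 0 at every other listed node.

L_2(x) = (1/3)x^2 + (4/3)x + 1

L_2(x) = (x + 3)(x + 1) / [(3)·(1)]
       = (x^2 + 4x + 3) / (3)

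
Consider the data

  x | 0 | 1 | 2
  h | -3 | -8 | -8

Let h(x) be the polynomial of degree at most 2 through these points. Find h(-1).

Evaluate each Lagrange basis at x = -1:
L_0(-1) = (-2)·(-3)/[(-1)·(-2)] = 3
L_1(-1) = (-1)·(-3)/[(1)·(-1)] = -3
L_2(-1) = (-1)·(-2)/[(2)·(1)] = 1
Sum: (-3)·(3) + (-8)·(-3) + (-8)·(1) = 7

7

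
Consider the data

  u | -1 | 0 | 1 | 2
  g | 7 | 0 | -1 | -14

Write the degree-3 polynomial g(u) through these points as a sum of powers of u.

g(u) = -3u^3 + 3u^2 - u

L_0(u) = u(u - 1)(u - 2) / [-6] = -(1/6)u^3 + (1/2)u^2 - (1/3)u
L_1(u) = (u + 1)(u - 1)(u - 2) / [2] = (1/2)u^3 - u^2 - (1/2)u + 1
L_2(u) = (u + 1)u(u - 2) / [-2] = -(1/2)u^3 + (1/2)u^2 + u
L_3(u) = (u + 1)u(u - 1) / [6] = (1/6)u^3 - (1/6)u
g(u) = 7·L_0 + 0·L_1 + (-1)·L_2 + (-14)·L_3
  7·L_0(u) = -(7/6)u^3 + (7/2)u^2 - (7/3)u
  0·L_1(u) = 0
  (-1)·L_2(u) = (1/2)u^3 - (1/2)u^2 - u
  (-14)·L_3(u) = -(7/3)u^3 + (7/3)u
Adding term by term: -3u^3 + 3u^2 - u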